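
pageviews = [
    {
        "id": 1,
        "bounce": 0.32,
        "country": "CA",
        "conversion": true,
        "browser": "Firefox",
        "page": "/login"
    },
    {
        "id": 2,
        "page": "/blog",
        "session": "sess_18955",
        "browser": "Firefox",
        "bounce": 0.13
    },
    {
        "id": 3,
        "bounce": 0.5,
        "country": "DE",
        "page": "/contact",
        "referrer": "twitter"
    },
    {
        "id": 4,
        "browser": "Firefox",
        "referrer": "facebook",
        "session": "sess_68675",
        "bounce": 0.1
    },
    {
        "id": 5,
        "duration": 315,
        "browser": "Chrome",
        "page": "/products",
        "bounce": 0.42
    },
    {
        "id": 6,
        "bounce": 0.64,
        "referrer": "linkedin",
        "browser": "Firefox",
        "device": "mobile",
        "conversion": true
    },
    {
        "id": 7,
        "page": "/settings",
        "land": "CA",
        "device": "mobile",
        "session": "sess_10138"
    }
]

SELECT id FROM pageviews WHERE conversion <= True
[1, 6]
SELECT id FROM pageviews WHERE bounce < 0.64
[1, 2, 3, 4, 5]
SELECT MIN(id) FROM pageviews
1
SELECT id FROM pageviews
[1, 2, 3, 4, 5, 6, 7]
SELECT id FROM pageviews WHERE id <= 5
[1, 2, 3, 4, 5]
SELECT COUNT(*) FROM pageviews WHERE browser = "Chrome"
1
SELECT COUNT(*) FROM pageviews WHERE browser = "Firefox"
4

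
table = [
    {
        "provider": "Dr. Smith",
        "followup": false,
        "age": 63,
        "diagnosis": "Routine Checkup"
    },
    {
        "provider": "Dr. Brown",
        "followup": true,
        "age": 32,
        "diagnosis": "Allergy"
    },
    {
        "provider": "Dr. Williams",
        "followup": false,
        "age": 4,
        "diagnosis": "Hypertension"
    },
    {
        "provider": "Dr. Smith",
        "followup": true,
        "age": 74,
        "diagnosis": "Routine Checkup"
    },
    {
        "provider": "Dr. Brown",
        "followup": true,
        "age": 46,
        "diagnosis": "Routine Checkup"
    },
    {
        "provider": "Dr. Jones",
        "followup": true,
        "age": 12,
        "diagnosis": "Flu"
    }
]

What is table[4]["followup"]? True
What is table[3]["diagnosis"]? "Routine Checkup"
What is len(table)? 6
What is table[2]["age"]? 4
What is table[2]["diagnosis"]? "Hypertension"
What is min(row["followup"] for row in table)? False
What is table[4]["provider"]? "Dr. Brown"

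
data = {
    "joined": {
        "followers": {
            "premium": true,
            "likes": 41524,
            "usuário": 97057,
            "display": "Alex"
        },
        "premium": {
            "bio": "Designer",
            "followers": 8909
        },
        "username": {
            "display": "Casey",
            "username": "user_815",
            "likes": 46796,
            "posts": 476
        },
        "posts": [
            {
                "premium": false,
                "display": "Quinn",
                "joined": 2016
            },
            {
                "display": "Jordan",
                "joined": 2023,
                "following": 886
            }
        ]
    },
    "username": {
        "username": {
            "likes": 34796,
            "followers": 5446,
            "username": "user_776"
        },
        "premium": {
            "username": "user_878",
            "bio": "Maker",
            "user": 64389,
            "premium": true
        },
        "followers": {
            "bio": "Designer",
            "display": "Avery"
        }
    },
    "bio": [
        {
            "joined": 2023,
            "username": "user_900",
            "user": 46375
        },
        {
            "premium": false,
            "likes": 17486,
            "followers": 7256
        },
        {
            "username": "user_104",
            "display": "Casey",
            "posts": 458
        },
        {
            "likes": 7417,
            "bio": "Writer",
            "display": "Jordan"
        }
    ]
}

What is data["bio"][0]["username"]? "user_900"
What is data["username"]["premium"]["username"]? "user_878"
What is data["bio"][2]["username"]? "user_104"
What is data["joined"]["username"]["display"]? "Casey"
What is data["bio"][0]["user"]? 46375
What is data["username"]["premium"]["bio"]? "Maker"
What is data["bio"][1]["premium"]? False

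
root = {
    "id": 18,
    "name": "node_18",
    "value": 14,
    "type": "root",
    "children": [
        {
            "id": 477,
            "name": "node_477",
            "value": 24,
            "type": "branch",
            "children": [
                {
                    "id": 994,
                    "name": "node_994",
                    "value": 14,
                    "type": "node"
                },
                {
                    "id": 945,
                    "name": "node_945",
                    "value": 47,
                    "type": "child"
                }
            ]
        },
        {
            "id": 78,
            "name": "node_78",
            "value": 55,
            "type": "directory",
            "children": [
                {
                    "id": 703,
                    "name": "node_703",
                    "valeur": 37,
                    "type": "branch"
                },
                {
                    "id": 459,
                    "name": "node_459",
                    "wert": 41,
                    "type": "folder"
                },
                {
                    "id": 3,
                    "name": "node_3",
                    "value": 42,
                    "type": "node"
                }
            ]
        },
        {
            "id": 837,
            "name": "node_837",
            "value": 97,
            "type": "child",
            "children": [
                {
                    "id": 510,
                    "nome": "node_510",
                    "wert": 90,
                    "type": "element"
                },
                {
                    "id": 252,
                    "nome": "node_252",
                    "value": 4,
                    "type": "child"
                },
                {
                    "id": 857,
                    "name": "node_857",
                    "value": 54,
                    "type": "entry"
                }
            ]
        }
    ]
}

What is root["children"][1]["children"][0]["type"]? "branch"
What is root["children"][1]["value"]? 55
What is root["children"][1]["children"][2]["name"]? "node_3"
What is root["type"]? "root"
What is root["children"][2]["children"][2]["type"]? "entry"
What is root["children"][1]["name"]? "node_78"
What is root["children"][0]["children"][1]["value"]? 47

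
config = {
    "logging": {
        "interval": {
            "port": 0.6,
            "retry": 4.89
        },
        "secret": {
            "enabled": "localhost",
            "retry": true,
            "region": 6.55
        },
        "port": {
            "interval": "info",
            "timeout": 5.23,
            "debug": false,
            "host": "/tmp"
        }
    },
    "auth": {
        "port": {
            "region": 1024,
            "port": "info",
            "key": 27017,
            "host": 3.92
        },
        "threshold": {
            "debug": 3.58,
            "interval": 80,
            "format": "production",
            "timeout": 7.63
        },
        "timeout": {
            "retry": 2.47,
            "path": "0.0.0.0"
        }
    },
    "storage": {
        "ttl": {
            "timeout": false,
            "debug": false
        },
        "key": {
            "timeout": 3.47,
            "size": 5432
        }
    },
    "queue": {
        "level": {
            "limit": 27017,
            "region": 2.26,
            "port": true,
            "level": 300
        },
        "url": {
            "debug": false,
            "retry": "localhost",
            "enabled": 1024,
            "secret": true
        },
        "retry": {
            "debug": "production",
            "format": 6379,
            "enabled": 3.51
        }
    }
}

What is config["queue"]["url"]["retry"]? "localhost"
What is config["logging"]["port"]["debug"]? False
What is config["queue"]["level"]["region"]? 2.26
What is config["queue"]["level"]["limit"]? 27017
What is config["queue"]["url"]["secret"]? True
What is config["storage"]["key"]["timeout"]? 3.47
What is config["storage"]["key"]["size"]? 5432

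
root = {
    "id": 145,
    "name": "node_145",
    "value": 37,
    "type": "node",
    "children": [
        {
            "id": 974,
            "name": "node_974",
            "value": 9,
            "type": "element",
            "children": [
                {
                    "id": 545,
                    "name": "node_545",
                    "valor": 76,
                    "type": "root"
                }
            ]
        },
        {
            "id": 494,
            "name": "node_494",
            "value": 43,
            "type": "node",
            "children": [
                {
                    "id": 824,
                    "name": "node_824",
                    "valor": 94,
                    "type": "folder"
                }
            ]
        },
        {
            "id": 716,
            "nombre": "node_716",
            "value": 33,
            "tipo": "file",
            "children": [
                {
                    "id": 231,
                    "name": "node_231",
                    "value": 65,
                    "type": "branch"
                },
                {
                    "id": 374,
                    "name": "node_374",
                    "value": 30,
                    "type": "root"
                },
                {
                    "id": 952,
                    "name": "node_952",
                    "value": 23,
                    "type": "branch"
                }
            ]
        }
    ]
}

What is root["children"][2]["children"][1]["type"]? "root"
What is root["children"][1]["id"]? 494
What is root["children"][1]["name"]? "node_494"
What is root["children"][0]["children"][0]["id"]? 545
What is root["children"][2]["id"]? 716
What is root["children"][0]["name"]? "node_974"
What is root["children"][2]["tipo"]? "file"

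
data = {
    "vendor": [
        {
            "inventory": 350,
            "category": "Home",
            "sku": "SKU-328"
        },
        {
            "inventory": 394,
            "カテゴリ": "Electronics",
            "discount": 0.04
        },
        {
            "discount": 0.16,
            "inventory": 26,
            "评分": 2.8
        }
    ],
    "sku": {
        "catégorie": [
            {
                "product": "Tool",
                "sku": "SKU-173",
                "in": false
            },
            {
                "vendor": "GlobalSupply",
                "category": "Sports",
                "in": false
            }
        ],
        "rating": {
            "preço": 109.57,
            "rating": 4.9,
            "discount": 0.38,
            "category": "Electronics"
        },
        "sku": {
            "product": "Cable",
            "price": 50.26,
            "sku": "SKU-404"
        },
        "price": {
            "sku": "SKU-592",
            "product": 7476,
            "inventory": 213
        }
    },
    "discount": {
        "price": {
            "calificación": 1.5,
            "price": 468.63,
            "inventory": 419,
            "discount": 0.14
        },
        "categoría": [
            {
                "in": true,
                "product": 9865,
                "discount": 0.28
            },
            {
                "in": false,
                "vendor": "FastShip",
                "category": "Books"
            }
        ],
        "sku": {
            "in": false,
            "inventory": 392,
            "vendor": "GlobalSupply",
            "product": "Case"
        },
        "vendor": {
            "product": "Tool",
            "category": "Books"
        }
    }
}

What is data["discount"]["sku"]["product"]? "Case"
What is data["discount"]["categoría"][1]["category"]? "Books"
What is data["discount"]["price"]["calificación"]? 1.5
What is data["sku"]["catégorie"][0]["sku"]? "SKU-173"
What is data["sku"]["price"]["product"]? 7476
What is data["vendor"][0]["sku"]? "SKU-328"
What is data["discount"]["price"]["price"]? 468.63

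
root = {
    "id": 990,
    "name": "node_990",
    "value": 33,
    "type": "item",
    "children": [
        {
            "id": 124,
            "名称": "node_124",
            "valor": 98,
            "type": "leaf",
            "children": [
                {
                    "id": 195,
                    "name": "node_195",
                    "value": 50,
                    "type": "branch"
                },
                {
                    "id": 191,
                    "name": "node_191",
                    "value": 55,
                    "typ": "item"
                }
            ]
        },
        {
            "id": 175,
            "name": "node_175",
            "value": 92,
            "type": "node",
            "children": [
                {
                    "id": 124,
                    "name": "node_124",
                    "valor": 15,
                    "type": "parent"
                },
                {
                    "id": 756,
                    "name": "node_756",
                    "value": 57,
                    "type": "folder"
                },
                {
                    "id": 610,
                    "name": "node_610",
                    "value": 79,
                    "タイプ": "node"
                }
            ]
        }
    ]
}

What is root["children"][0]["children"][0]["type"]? "branch"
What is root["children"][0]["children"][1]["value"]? 55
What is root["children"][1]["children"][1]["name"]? "node_756"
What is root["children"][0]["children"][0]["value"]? 50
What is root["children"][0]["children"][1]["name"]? "node_191"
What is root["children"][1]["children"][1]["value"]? 57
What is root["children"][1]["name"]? "node_175"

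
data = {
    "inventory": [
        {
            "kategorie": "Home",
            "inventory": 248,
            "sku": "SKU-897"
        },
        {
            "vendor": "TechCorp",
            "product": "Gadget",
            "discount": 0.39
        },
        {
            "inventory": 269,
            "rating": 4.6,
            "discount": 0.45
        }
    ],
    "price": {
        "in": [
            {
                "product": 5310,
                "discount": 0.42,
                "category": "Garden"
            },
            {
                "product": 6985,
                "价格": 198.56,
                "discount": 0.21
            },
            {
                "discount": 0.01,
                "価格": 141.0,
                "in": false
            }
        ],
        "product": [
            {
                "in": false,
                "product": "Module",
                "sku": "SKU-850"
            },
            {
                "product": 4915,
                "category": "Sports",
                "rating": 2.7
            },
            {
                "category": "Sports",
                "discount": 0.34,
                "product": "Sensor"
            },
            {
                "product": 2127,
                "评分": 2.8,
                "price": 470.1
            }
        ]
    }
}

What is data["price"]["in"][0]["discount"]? 0.42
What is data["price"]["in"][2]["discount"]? 0.01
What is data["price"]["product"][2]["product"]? "Sensor"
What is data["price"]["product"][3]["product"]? 2127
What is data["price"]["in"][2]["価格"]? 141.0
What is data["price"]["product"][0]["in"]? False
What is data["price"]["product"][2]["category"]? "Sports"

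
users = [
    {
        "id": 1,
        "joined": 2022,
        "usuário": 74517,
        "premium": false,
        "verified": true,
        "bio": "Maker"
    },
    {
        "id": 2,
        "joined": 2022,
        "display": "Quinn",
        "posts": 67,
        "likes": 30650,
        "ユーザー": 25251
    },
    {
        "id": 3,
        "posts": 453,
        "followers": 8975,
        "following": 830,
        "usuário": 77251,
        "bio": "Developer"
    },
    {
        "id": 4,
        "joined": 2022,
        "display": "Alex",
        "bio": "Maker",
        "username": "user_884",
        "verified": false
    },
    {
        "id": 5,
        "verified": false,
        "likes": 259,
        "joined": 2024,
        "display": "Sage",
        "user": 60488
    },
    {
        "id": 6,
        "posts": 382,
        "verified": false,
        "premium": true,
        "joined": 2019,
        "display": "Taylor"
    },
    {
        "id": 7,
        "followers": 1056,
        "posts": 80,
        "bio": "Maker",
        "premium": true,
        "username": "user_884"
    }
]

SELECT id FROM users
[1, 2, 3, 4, 5, 6, 7]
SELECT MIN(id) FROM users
1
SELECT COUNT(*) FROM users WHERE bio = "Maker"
3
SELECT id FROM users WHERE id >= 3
[3, 4, 5, 6, 7]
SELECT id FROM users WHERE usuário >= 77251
[3]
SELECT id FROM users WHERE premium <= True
[1, 6, 7]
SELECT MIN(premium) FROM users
False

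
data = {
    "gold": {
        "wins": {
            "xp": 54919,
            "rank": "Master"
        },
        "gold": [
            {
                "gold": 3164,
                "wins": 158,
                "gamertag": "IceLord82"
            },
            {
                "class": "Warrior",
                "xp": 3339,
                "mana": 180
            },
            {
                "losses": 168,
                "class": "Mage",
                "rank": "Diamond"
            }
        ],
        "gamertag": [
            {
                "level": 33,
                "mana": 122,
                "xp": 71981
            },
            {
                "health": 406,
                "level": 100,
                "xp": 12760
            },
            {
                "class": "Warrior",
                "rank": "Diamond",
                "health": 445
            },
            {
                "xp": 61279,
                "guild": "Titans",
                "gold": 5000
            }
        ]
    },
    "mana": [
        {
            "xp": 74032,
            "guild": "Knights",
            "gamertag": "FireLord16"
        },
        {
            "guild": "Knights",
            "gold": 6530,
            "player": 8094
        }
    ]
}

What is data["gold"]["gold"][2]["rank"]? "Diamond"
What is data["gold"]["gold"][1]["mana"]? 180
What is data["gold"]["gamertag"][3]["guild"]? "Titans"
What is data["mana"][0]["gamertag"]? "FireLord16"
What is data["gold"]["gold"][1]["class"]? "Warrior"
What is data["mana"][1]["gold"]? 6530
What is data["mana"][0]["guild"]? "Knights"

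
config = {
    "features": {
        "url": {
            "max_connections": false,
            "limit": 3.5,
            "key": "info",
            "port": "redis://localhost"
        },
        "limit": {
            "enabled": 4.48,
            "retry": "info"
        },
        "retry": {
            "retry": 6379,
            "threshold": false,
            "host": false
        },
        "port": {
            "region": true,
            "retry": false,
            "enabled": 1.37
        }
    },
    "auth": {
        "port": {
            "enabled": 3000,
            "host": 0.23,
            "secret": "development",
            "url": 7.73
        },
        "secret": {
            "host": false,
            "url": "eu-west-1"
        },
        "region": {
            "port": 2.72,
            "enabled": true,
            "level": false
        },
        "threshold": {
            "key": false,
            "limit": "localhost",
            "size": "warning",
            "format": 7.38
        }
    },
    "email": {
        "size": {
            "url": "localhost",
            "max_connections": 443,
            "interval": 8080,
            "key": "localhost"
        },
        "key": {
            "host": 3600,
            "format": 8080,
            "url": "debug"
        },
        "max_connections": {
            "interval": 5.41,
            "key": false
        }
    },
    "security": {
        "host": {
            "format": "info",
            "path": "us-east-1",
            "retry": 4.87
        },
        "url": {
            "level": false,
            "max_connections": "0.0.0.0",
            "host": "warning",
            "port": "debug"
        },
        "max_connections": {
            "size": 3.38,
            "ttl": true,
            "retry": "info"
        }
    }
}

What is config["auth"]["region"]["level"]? False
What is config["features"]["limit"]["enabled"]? 4.48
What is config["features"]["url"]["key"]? "info"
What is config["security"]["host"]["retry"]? 4.87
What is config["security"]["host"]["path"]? "us-east-1"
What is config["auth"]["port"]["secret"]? "development"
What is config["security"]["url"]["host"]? "warning"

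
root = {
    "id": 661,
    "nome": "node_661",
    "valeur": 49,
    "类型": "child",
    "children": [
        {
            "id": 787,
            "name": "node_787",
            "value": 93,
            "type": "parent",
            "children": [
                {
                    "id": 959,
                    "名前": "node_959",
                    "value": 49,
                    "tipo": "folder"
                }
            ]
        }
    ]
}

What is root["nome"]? "node_661"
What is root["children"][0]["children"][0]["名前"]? "node_959"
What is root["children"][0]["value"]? 93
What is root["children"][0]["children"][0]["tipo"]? "folder"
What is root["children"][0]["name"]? "node_787"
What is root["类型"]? "child"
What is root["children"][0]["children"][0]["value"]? 49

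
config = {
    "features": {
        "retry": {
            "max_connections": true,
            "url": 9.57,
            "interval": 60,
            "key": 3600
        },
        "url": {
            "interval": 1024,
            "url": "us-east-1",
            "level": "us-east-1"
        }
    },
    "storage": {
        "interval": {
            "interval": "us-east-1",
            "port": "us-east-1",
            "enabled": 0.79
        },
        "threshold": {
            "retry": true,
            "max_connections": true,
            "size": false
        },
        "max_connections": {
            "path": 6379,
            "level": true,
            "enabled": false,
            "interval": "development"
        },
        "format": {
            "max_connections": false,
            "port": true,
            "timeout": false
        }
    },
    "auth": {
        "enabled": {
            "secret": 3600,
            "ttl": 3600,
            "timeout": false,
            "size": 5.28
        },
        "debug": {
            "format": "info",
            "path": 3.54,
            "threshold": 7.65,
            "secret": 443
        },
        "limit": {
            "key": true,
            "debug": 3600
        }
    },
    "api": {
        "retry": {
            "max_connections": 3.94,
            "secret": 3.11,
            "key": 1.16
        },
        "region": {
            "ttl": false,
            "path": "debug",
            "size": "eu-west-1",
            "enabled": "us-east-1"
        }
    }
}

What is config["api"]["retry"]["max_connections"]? 3.94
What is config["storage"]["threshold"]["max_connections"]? True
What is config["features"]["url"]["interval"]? 1024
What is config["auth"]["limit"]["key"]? True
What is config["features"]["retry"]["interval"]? 60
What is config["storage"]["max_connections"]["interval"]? "development"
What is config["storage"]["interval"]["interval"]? "us-east-1"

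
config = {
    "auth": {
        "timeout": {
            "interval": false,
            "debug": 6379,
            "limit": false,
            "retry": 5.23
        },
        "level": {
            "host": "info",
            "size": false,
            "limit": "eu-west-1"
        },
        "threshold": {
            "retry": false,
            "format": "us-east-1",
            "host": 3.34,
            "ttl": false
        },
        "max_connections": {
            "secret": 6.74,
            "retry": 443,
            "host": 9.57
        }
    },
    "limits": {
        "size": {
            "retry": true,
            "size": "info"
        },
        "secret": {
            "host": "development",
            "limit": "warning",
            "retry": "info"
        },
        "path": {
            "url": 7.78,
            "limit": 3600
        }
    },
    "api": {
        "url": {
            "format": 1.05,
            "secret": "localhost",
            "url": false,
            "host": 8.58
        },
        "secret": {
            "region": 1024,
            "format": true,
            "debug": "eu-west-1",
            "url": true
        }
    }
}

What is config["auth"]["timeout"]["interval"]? False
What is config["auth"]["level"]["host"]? "info"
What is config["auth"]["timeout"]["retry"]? 5.23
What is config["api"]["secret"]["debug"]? "eu-west-1"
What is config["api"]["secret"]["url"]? True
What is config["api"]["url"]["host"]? 8.58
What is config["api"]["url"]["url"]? False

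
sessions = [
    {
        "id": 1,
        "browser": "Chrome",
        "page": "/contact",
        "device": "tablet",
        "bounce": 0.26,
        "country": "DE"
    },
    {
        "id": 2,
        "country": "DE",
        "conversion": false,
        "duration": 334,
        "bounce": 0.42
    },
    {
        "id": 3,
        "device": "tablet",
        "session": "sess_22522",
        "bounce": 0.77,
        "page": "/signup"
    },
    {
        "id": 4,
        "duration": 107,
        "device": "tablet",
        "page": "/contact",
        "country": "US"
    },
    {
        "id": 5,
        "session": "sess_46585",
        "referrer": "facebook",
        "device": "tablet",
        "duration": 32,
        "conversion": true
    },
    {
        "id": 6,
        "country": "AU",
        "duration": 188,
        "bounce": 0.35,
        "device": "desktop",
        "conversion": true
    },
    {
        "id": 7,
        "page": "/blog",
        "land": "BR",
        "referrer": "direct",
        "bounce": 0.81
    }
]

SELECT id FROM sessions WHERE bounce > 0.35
[2, 3, 7]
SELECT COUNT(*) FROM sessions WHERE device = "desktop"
1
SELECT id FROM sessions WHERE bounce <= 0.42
[1, 2, 6]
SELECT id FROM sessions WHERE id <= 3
[1, 2, 3]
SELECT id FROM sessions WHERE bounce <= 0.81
[1, 2, 3, 6, 7]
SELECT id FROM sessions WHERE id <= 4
[1, 2, 3, 4]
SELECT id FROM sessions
[1, 2, 3, 4, 5, 6, 7]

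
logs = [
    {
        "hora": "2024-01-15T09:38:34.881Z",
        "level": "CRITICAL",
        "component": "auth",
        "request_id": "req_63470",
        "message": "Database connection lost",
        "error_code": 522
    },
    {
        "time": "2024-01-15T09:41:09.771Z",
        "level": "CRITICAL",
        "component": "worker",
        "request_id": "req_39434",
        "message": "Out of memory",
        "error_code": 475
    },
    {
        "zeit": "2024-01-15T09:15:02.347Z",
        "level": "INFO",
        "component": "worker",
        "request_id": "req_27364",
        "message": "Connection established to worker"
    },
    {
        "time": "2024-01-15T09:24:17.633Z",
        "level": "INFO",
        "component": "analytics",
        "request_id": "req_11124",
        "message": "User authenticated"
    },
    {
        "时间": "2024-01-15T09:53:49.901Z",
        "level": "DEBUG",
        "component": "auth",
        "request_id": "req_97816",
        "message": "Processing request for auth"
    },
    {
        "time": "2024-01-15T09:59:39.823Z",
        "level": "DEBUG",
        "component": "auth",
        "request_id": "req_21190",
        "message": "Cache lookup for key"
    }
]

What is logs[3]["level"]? "INFO"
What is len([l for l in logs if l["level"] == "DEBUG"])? 2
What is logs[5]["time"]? "2024-01-15T09:59:39.823Z"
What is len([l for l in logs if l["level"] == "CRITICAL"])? 2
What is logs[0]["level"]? "CRITICAL"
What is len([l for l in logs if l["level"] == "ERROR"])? 0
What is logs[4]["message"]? "Processing request for auth"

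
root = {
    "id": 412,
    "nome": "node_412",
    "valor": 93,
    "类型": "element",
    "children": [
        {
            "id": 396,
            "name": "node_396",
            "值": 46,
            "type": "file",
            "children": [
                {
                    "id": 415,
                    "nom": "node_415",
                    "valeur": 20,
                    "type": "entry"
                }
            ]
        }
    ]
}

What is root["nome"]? "node_412"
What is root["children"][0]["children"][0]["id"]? 415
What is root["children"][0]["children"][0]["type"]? "entry"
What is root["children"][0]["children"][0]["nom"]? "node_415"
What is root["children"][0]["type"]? "file"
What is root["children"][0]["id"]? 396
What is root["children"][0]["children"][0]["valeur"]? 20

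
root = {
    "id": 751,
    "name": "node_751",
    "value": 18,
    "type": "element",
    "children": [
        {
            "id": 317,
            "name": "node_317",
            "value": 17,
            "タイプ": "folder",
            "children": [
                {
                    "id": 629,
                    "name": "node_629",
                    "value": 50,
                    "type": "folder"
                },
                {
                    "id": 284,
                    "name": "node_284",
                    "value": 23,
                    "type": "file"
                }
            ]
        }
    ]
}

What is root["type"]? "element"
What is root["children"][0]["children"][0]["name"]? "node_629"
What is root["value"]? 18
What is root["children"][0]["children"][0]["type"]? "folder"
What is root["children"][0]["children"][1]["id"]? 284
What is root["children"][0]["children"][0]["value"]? 50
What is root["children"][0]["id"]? 317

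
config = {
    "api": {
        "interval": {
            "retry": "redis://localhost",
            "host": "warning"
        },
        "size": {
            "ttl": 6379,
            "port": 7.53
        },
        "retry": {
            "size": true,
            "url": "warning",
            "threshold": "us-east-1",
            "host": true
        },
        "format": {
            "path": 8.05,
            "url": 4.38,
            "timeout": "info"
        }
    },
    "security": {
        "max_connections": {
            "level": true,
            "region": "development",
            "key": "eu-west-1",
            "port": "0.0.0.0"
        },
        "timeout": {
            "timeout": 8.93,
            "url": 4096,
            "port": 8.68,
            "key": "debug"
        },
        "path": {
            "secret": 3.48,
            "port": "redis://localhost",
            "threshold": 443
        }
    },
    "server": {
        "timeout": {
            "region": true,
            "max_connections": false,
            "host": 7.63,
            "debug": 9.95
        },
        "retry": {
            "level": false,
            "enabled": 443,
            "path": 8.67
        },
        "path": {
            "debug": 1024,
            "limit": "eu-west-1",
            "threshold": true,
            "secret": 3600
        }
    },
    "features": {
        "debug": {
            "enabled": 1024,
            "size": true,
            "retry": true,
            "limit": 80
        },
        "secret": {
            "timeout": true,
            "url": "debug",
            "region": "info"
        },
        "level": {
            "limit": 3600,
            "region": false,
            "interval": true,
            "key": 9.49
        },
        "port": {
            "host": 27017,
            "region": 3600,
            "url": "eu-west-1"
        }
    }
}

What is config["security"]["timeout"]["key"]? "debug"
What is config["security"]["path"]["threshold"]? 443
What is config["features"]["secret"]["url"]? "debug"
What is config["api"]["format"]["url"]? 4.38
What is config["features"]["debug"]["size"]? True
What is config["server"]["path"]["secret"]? 3600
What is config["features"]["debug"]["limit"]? 80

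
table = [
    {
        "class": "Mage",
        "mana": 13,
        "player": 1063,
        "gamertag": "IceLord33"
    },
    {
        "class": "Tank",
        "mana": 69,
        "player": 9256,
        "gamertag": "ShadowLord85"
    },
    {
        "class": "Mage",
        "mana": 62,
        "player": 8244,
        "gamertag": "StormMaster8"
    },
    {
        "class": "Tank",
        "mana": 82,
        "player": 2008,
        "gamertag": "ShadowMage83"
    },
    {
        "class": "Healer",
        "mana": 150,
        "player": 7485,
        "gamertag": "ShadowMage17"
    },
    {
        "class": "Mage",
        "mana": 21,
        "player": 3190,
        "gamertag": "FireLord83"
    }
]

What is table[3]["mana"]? 82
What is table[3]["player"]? 2008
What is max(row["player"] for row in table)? 9256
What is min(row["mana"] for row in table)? 13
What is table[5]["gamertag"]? "FireLord83"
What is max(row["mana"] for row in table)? 150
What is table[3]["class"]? "Tank"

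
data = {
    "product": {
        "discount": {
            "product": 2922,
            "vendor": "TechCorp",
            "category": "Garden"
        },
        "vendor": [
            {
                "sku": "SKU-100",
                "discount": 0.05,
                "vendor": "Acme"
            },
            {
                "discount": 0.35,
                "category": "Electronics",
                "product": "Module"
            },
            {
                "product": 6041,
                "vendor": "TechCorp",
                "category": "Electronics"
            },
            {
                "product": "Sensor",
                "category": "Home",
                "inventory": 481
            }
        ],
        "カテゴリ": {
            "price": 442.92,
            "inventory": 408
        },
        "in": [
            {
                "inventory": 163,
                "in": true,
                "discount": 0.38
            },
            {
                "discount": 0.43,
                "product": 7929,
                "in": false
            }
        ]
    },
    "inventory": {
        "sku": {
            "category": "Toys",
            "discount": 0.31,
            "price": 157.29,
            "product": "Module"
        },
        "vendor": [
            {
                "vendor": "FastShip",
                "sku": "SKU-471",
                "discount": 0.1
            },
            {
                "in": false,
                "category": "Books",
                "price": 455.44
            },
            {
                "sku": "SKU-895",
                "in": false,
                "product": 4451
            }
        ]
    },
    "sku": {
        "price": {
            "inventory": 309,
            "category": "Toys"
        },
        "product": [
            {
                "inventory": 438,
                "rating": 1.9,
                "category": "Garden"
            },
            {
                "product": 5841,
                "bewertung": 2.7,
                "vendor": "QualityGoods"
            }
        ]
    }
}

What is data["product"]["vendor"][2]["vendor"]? "TechCorp"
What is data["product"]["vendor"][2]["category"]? "Electronics"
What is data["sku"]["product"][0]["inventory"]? 438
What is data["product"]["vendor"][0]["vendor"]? "Acme"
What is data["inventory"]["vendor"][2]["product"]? 4451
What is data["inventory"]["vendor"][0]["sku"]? "SKU-471"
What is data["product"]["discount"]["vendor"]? "TechCorp"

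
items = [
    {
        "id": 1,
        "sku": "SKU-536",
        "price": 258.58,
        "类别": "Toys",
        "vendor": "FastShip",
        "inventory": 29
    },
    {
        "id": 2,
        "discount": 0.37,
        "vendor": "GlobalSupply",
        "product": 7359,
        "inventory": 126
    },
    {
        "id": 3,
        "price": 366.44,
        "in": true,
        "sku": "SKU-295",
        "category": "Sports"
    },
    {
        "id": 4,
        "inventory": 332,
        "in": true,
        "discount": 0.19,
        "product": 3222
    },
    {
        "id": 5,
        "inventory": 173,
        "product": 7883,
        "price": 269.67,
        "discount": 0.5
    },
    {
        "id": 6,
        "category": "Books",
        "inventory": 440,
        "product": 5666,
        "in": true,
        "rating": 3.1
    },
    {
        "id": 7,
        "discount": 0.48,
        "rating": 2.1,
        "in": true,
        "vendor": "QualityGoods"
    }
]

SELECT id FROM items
[1, 2, 3, 4, 5, 6, 7]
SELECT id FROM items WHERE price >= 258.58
[1, 3, 5]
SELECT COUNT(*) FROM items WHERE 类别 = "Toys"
1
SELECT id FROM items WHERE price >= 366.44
[3]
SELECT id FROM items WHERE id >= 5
[5, 6, 7]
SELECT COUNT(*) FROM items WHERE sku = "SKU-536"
1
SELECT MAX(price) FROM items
366.44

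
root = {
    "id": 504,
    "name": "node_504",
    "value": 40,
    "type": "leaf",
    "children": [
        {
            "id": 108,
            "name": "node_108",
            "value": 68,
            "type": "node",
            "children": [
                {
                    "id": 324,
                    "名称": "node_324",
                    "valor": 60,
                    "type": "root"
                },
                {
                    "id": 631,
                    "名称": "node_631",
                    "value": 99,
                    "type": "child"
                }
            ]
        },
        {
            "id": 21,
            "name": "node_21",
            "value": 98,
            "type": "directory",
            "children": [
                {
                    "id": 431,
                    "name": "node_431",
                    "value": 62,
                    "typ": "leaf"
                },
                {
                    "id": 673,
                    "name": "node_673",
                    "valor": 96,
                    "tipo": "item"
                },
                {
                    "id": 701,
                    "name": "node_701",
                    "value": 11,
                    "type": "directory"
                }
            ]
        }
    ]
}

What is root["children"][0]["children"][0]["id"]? 324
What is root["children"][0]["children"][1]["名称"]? "node_631"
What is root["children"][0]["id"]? 108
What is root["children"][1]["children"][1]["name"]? "node_673"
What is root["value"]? 40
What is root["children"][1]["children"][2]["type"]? "directory"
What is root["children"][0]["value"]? 68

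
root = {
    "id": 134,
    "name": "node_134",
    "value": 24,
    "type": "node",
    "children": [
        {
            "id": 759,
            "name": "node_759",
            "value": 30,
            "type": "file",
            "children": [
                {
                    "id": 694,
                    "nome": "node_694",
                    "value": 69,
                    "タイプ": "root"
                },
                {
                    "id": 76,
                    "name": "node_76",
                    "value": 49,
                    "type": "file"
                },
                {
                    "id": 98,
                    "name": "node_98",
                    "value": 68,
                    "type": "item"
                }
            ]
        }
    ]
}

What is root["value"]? 24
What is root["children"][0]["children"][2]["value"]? 68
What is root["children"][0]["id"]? 759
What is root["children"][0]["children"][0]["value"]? 69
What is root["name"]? "node_134"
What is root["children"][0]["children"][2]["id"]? 98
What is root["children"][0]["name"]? "node_759"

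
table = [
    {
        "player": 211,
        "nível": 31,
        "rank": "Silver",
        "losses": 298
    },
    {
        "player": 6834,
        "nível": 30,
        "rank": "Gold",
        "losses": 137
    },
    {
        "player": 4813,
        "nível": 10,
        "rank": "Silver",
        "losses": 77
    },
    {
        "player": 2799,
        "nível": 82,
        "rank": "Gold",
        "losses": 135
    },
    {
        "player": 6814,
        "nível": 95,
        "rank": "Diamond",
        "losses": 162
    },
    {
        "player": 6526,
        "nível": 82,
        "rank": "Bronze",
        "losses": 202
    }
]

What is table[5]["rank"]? "Bronze"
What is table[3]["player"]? 2799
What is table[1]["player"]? 6834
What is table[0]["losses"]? 298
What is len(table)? 6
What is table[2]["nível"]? 10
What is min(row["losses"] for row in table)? 77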